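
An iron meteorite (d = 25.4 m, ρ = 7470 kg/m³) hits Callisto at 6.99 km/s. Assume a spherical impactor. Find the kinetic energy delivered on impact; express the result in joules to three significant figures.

E ≈ 1.57 × 10^15 J

v = 6990 m/s.
Mass m = (π/6) ρ d³ = (π/6) × 7470 × (25.4)³ = 6.409 × 10^7 kg
E = ½ m v² = 0.5 × 6.409 × 10^7 × (6990)² = 1.566 × 10^15 J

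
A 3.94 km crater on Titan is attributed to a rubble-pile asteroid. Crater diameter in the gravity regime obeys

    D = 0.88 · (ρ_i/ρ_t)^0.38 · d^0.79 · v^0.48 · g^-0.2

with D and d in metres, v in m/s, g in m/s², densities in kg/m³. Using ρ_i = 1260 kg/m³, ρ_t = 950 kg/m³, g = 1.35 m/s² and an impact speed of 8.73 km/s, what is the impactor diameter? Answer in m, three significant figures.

Rearranging for d: d = [D / (0.88 · (1260/950)^0.38 · 8730^0.48 · 1.35^-0.2)]^(1/0.79).
D = 3940 m.
(1260/950)^0.38 = 1.113
8730^0.48 = 77.93
1.35^-0.2 = 0.9417
Denominator = 0.88 × 1.113 × 77.93 × 0.9417 = 71.88
D / 71.88 = 3940 / 71.88 = 54.81
d = 54.81^(1/0.79) = 54.81^1.2658 = 158.9 m

d ≈ 159 m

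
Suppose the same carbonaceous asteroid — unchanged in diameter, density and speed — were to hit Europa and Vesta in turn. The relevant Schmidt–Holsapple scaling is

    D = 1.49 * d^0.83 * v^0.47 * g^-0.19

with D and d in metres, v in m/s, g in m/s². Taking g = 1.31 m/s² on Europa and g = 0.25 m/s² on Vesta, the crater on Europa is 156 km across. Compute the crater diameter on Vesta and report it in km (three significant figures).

All impactor-dependent factors cancel in the ratio, leaving D_Vesta/D_Europa = (g_Vesta/g_Europa)^-0.19.
(0.25/1.31)^-0.19 = 0.1908^-0.19 = 1.370
D_Vesta = 1.370 × 156 km = 214 km

D ≈ 214 km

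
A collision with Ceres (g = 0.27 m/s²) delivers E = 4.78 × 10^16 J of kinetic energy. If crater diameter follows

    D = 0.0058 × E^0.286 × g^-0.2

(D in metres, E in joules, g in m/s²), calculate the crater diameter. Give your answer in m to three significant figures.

D ≈ 444 m

E^0.286 = (4.78 × 10^16)^0.286 = 5.893 × 10^4
g^-0.2 = 0.27^-0.2 = 1.299
D = 0.0058 × 5.893 × 10^4 × 1.299 = 444.0 m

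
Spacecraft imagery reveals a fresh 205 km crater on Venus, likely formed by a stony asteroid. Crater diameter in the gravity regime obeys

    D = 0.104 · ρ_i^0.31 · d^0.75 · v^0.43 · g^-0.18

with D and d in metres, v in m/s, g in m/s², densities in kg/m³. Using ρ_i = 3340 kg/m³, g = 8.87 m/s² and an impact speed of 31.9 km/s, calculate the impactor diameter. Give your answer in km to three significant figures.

Rearranging for d: d = [D / (0.104 · 3340^0.31 · 31900^0.43 · 8.87^-0.18)]^(1/0.75).
D = 205000 m.
3340^0.31 = 12.37
31900^0.43 = 86.42
8.87^-0.18 = 0.6751
Denominator = 0.104 × 12.37 × 86.42 × 0.6751 = 75.06
D / 75.06 = 205000 / 75.06 = 2731
d = 2731^(1/0.75) = 2731^1.3333 = 38163 m

d ≈ 38.2 km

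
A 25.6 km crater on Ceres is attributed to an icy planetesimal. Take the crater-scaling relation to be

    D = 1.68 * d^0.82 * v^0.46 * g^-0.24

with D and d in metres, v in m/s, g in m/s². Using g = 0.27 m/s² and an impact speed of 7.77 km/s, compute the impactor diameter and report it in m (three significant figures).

Rearranging for d: d = [D / (1.68 · 7770^0.46 · 0.27^-0.24)]^(1/0.82).
D = 25600 m.
7770^0.46 = 61.60
0.27^-0.24 = 1.369
Denominator = 1.68 × 61.60 × 1.369 = 141.7
D / 141.7 = 25600 / 141.7 = 180.7
d = 180.7^(1/0.82) = 180.7^1.2195 = 565.4 m

d ≈ 565 m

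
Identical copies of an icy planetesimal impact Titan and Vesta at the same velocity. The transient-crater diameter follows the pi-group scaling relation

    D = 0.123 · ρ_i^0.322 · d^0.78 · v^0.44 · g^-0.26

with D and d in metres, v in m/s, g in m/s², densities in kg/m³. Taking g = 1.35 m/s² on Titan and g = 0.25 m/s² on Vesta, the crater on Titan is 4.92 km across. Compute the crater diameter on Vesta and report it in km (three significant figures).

D ≈ 7.63 km

All impactor-dependent factors cancel in the ratio, leaving D_Vesta/D_Titan = (g_Vesta/g_Titan)^-0.26.
(0.25/1.35)^-0.26 = 0.1852^-0.26 = 1.550
D_Vesta = 1.550 × 4.92 km = 7.63 km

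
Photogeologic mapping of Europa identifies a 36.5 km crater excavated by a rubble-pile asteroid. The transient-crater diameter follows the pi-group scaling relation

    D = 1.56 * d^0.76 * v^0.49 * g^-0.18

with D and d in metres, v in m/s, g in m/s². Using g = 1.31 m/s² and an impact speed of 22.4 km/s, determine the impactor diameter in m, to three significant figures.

d ≈ 937 m

Rearranging for d: d = [D / (1.56 · 22400^0.49 · 1.31^-0.18)]^(1/0.76).
D = 36500 m.
22400^0.49 = 135.4
1.31^-0.18 = 0.9526
Denominator = 1.56 × 135.4 × 0.9526 = 201.2
D / 201.2 = 36500 / 201.2 = 181.4
d = 181.4^(1/0.76) = 181.4^1.3158 = 937.4 m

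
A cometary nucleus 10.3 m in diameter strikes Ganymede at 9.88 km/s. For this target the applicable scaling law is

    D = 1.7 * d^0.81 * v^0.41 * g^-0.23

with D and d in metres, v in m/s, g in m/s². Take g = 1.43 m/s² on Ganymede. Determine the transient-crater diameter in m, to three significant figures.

D ≈ 450 m

In SI units: v = 9880 m/s.
d^0.81 = 10.3^0.81 = 6.613
v^0.41 = 9880^0.41 = 43.44
g^-0.23 = 1.43^-0.23 = 0.9210
D = 1.7 × 6.613 × 43.44 × 0.9210 = 449.8 m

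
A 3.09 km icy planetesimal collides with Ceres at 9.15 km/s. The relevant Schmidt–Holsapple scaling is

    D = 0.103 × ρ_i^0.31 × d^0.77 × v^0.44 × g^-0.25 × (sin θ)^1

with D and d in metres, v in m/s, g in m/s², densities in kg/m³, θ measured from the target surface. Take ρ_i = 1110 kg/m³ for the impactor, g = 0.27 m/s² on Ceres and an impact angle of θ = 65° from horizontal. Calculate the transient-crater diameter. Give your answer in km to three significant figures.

In SI units: d = 3090 m, v = 9150 m/s.
ρ_i^0.31 = 1110^0.31 = 8.791
d^0.77 = 3090^0.77 = 486.7
v^0.44 = 9150^0.44 = 55.34
g^-0.25 = 0.27^-0.25 = 1.387
(sin 65°)^1 = 0.9063^1 = 0.9063
D = 0.103 × 8.791 × 486.7 × 55.34 × 1.387 × 0.9063 = 30657 m
   = 30.66 km

D ≈ 30.7 km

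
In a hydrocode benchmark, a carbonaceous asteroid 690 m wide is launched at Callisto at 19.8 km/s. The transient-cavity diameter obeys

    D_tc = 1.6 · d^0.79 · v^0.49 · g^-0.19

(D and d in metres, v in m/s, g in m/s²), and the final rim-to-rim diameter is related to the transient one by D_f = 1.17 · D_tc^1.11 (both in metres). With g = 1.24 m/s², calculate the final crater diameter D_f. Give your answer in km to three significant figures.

v = 19800 m/s.
d^0.79 = 690^0.79 = 174.9
v^0.49 = 19800^0.49 = 127.5
g^-0.19 = 1.24^-0.19 = 0.9600
D_tc = 1.6 × 174.9 × 127.5 × 0.9600 = 34250 m
D_f = 1.17 × (34250)^1.11 = 1.264 × 10^5 m
     = 126.4 km

D_f ≈ 126 km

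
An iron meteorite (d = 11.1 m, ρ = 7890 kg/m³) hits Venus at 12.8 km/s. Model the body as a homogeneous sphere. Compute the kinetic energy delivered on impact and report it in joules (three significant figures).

v = 12800 m/s.
Mass m = (π/6) ρ d³ = (π/6) × 7890 × (11.1)³ = 5.650 × 10^6 kg
E = ½ m v² = 0.5 × 5.650 × 10^6 × (12800)² = 4.628 × 10^14 J

E ≈ 4.63 × 10^14 J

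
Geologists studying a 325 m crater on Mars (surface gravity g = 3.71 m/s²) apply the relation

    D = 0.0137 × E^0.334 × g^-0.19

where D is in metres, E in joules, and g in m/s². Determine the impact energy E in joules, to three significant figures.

Rearranging: E = [D / (0.0137 · g^-0.19)]^(1/0.334).
g^-0.19 = 3.71^-0.19 = 0.7795
D / (0.0137 × 0.7795) = 325 / (0.01068) = 3.043 × 10^4
E = (3.043 × 10^4)^2.994 = 2.649 × 10^13 J

E ≈ 2.65 × 10^13 J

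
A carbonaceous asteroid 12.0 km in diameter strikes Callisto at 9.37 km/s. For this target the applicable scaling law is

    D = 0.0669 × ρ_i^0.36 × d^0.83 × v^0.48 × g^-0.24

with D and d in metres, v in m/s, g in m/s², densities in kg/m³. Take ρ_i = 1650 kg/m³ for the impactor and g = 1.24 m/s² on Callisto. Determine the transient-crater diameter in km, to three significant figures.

In SI units: d = 12000 m, v = 9370 m/s.
ρ_i^0.36 = 1650^0.36 = 14.40
d^0.83 = 12000^0.83 = 2431
v^0.48 = 9370^0.48 = 80.62
g^-0.24 = 1.24^-0.24 = 0.9497
D = 0.0669 × 14.40 × 2431 × 80.62 × 0.9497 = 1.793 × 10^5 m
   = 179.3 km

D ≈ 179 km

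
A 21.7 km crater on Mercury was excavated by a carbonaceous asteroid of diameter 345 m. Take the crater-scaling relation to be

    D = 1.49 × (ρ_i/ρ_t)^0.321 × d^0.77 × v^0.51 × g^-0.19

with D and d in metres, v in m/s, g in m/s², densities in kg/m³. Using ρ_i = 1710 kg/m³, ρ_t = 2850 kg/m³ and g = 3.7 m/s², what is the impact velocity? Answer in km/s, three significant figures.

Rearranging for v: v = [D / (1.49 · (1710/2850)^0.321 · 345^0.77 · 3.7^-0.19)]^(1/0.51).
D = 21700 m.
(1710/2850)^0.321 = 0.8488
345^0.77 = 89.97
3.7^-0.19 = 0.7799
Denominator = 1.49 × 0.8488 × 89.97 × 0.7799 = 88.74
D / 88.74 = 21700 / 88.74 = 244.5
v = 244.5^(1/0.51) = 244.5^1.9608 = 48188 m/s

v ≈ 48.2 km/s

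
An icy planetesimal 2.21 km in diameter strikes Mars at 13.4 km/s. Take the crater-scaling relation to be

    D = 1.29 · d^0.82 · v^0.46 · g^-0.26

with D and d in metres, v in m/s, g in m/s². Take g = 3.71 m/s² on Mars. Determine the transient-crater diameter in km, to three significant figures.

In SI units: d = 2210 m, v = 13400 m/s.
d^0.82 = 2210^0.82 = 552.6
v^0.46 = 13400^0.46 = 79.15
g^-0.26 = 3.71^-0.26 = 0.7112
D = 1.29 × 552.6 × 79.15 × 0.7112 = 40128 m
   = 40.13 km

D ≈ 40.1 km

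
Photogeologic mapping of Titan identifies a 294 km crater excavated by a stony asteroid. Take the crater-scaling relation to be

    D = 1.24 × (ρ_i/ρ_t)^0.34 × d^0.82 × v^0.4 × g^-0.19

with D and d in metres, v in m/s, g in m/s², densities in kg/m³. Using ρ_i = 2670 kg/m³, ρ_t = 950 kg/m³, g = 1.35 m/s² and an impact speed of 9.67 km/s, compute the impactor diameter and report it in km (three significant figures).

d ≈ 28.5 km

Rearranging for d: d = [D / (1.24 · (2670/950)^0.34 · 9670^0.4 · 1.35^-0.19)]^(1/0.82).
D = 294000 m.
(2670/950)^0.34 = 1.421
9670^0.4 = 39.28
1.35^-0.19 = 0.9446
Denominator = 1.24 × 1.421 × 39.28 × 0.9446 = 65.38
D / 65.38 = 294000 / 65.38 = 4497
d = 4497^(1/0.82) = 4497^1.2195 = 28493 m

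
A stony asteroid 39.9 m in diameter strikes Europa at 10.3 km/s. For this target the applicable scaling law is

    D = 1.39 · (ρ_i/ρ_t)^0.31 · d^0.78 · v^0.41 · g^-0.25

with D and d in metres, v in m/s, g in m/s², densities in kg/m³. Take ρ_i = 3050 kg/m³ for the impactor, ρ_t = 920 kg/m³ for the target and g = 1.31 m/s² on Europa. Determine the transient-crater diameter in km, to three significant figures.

In SI units: v = 10300 m/s.
(ρ_i/ρ_t)^0.31 = (3050/920)^0.31 = 1.450
d^0.78 = 39.9^0.78 = 17.73
v^0.41 = 10300^0.41 = 44.18
g^-0.25 = 1.31^-0.25 = 0.9347
D = 1.39 × 1.450 × 17.73 × 44.18 × 0.9347 = 1476 m
   = 1.476 km

D ≈ 1.48 km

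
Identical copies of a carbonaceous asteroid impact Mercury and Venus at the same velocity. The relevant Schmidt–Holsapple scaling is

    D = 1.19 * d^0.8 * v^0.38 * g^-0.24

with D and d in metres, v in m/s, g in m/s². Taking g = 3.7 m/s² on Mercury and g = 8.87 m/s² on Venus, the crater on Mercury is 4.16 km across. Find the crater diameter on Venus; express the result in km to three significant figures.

All impactor-dependent factors cancel in the ratio, leaving D_Venus/D_Mercury = (g_Venus/g_Mercury)^-0.24.
(8.87/3.7)^-0.24 = 2.397^-0.24 = 0.8107
D_Venus = 0.8107 × 4.16 km = 3.37 km

D ≈ 3.37 km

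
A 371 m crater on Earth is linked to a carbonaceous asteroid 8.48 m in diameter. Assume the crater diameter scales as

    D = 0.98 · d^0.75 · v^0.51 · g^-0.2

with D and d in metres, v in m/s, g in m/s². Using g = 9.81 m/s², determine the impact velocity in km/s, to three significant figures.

v ≈ 12.0 km/s

Rearranging for v: v = [D / (0.98 · 8.48^0.75 · 9.81^-0.2)]^(1/0.51).
8.48^0.75 = 4.969
9.81^-0.2 = 0.6334
Denominator = 0.98 × 4.969 × 0.6334 = 3.084
D / 3.084 = 371 / 3.084 = 120.3
v = 120.3^(1/0.51) = 120.3^1.9608 = 11995 m/s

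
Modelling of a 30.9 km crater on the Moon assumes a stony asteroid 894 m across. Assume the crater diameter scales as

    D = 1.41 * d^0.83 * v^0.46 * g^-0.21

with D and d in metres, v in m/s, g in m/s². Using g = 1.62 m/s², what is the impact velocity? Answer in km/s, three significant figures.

Rearranging for v: v = [D / (1.41 · 894^0.83 · 1.62^-0.21)]^(1/0.46).
D = 30900 m.
894^0.83 = 281.6
1.62^-0.21 = 0.9037
Denominator = 1.41 × 281.6 × 0.9037 = 358.8
D / 358.8 = 30900 / 358.8 = 86.12
v = 86.12^(1/0.46) = 86.12^2.1739 = 16096 m/s

v ≈ 16.1 km/s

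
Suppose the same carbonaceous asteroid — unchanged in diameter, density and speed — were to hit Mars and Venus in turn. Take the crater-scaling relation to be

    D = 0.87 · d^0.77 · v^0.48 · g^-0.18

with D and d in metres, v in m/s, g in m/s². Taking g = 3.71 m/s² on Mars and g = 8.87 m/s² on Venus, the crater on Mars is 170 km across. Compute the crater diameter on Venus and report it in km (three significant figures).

D ≈ 145 km

All impactor-dependent factors cancel in the ratio, leaving D_Venus/D_Mars = (g_Venus/g_Mars)^-0.18.
(8.87/3.71)^-0.18 = 2.391^-0.18 = 0.8548
D_Venus = 0.8548 × 170 km = 145 km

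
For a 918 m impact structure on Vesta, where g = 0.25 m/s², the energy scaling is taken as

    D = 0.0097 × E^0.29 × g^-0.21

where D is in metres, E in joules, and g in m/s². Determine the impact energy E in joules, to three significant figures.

E ≈ 5.28 × 10^16 J

Rearranging: E = [D / (0.0097 · g^-0.21)]^(1/0.29).
g^-0.21 = 0.25^-0.21 = 1.338
D / (0.0097 × 1.338) = 918 / (0.01298) = 7.072 × 10^4
E = (7.072 × 10^4)^3.4483 = 5.281 × 10^16 J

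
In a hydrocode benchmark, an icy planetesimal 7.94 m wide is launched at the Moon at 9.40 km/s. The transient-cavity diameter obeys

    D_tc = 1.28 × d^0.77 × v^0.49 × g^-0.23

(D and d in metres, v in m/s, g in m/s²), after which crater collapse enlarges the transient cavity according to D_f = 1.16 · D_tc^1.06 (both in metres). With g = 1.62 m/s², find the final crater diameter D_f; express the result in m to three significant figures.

D_f ≈ 842 m

v = 9400 m/s.
d^0.77 = 7.94^0.77 = 4.930
v^0.49 = 9400^0.49 = 88.48
g^-0.23 = 1.62^-0.23 = 0.8950
D_tc = 1.28 × 4.930 × 88.48 × 0.8950 = 499.7 m
D_f = 1.16 × (499.7)^1.06 = 841.6 m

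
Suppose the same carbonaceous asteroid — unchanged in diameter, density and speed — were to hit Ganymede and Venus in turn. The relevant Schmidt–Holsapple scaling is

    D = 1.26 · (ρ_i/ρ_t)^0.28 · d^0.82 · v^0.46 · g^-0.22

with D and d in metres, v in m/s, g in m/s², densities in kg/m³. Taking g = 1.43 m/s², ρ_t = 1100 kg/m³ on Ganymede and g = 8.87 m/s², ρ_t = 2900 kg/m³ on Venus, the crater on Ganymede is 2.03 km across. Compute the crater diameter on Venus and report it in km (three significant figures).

The impactor-only factors (d, v, ρ_i) cancel in the ratio, leaving D_Venus/D_Ganymede = (g_Venus/g_Ganymede)^-0.22 · (ρ_t,Ganymede/ρ_t,Venus)^0.28.
(8.87/1.43)^-0.22 = 6.203^-0.22 = 0.6693
(1100/2900)^0.28 = 0.3793^0.28 = 0.7623
Ratio = 0.6693 × 0.7623 = 0.5102
D_Venus = 0.5102 × 2.03 km = 1.04 km

D ≈ 1.04 km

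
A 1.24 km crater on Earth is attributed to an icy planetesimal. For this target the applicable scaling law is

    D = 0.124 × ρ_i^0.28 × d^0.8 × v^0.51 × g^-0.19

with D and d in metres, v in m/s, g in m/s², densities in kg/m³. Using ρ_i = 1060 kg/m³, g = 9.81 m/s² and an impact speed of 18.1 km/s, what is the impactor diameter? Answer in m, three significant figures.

Rearranging for d: d = [D / (0.124 · 1060^0.28 · 18100^0.51 · 9.81^-0.19)]^(1/0.8).
D = 1240 m.
1060^0.28 = 7.032
18100^0.51 = 148.4
9.81^-0.19 = 0.6480
Denominator = 0.124 × 7.032 × 148.4 × 0.6480 = 83.85
D / 83.85 = 1240 / 83.85 = 14.79
d = 14.79^(1/0.8) = 14.79^1.25 = 29.00 m

d ≈ 29.0 m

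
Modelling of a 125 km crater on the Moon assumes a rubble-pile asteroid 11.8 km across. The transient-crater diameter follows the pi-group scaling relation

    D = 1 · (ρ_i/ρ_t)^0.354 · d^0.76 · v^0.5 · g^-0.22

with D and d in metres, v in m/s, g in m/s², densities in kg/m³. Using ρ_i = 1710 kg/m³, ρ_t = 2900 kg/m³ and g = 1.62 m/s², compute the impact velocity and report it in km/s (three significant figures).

v ≈ 18.2 km/s

Rearranging for v: v = [D / (1 · (1710/2900)^0.354 · 11800^0.76 · 1.62^-0.22)]^(1/0.5).
D = 125000 m.
(1710/2900)^0.354 = 0.8295
11800^0.76 = 1243
1.62^-0.22 = 0.8993
Denominator = 1 × 0.8295 × 1243 × 0.8993 = 927.2
D / 927.2 = 125000 / 927.2 = 134.8
v = 134.8^(1/0.5) = 134.8^2 = 18171 m/s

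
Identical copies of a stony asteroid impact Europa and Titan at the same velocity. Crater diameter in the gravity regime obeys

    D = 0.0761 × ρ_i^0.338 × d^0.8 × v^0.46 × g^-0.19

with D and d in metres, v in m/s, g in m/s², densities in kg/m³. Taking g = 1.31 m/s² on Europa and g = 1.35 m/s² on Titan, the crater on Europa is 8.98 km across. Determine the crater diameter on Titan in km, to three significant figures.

All impactor-dependent factors cancel in the ratio, leaving D_Titan/D_Europa = (g_Titan/g_Europa)^-0.19.
(1.35/1.31)^-0.19 = 1.031^-0.19 = 0.9942
D_Titan = 0.9942 × 8.98 km = 8.93 km

D ≈ 8.93 km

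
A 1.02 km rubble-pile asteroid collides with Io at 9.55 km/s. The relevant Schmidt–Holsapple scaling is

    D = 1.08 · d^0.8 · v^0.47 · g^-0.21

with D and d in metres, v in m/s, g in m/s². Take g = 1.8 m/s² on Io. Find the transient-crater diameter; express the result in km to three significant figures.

D ≈ 18.1 km

In SI units: d = 1020 m, v = 9550 m/s.
d^0.8 = 1020^0.8 = 255.2
v^0.47 = 9550^0.47 = 74.23
g^-0.21 = 1.8^-0.21 = 0.8839
D = 1.08 × 255.2 × 74.23 × 0.8839 = 18084 m
   = 18.08 km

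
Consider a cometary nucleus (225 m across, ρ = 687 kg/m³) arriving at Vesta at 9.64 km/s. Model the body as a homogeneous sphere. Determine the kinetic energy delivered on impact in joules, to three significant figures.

E ≈ 1.90 × 10^17 J

v = 9640 m/s.
Mass m = (π/6) ρ d³ = (π/6) × 687 × (225)³ = 4.097 × 10^9 kg
E = ½ m v² = 0.5 × 4.097 × 10^9 × (9640)² = 1.904 × 10^17 J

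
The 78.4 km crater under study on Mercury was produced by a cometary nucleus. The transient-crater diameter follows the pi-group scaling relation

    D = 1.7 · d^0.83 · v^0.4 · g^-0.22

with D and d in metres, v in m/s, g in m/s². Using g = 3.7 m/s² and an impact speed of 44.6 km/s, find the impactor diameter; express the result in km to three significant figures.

Rearranging for d: d = [D / (1.7 · 44600^0.4 · 3.7^-0.22)]^(1/0.83).
D = 78400 m.
44600^0.4 = 72.40
3.7^-0.22 = 0.7499
Denominator = 1.7 × 72.40 × 0.7499 = 92.30
D / 92.30 = 78400 / 92.30 = 849.4
d = 849.4^(1/0.83) = 849.4^1.2048 = 3381 m

d ≈ 3.38 km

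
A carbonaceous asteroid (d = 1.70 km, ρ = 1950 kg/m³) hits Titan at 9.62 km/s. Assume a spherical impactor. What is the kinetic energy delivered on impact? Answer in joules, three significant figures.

d = 1700 m; v = 9620 m/s.
Mass m = (π/6) ρ d³ = (π/6) × 1950 × (1700)³ = 5.016 × 10^12 kg
E = ½ m v² = 0.5 × 5.016 × 10^12 × (9620)² = 2.321 × 10^20 J

E ≈ 2.32 × 10^20 J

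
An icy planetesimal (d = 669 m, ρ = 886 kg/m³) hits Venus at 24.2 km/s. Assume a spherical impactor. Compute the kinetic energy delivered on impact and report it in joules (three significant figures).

v = 24200 m/s.
Mass m = (π/6) ρ d³ = (π/6) × 886 × (669)³ = 1.389 × 10^11 kg
E = ½ m v² = 0.5 × 1.389 × 10^11 × (24200)² = 4.067 × 10^19 J

E ≈ 4.07 × 10^19 J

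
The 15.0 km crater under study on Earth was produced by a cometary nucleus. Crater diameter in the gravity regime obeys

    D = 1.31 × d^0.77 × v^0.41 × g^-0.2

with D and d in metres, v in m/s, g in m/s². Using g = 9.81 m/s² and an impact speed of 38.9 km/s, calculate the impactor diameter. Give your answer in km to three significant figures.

Rearranging for d: d = [D / (1.31 · 38900^0.41 · 9.81^-0.2)]^(1/0.77).
D = 15000 m.
38900^0.41 = 76.19
9.81^-0.2 = 0.6334
Denominator = 1.31 × 76.19 × 0.6334 = 63.22
D / 63.22 = 15000 / 63.22 = 237.3
d = 237.3^(1/0.77) = 237.3^1.2987 = 1216 m

d ≈ 1.22 km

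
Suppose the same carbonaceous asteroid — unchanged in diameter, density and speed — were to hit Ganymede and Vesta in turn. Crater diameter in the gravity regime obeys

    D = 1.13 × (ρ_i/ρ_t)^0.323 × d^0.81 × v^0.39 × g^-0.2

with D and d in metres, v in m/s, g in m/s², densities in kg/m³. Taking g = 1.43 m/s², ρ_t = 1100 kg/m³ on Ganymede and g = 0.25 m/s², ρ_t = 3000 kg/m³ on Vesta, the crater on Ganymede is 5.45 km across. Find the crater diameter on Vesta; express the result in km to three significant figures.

D ≈ 5.59 km

The impactor-only factors (d, v, ρ_i) cancel in the ratio, leaving D_Vesta/D_Ganymede = (g_Vesta/g_Ganymede)^-0.2 · (ρ_t,Ganymede/ρ_t,Vesta)^0.323.
(0.25/1.43)^-0.2 = 0.1748^-0.2 = 1.417
(1100/3000)^0.323 = 0.3667^0.323 = 0.7232
Ratio = 1.417 × 0.7232 = 1.025
D_Vesta = 1.025 × 5.45 km = 5.59 km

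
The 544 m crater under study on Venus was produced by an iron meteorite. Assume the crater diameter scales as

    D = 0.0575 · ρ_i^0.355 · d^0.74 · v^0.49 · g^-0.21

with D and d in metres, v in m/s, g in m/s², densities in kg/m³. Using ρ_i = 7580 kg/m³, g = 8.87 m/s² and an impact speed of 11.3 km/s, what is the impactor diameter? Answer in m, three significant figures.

d ≈ 12.5 m

Rearranging for d: d = [D / (0.0575 · 7580^0.355 · 11300^0.49 · 8.87^-0.21)]^(1/0.74).
7580^0.355 = 23.84
11300^0.49 = 96.83
8.87^-0.21 = 0.6323
Denominator = 0.0575 × 23.84 × 96.83 × 0.6323 = 83.93
D / 83.93 = 544 / 83.93 = 6.482
d = 6.482^(1/0.74) = 6.482^1.3514 = 12.50 m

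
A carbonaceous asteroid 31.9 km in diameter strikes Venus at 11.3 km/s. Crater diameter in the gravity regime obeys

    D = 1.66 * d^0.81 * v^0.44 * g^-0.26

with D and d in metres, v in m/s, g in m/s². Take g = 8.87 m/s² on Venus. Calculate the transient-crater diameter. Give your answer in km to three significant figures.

D ≈ 254 km

In SI units: d = 31900 m, v = 11300 m/s.
d^0.81 = 31900^0.81 = 4447
v^0.44 = 11300^0.44 = 60.72
g^-0.26 = 8.87^-0.26 = 0.5669
D = 1.66 × 4447 × 60.72 × 0.5669 = 2.541 × 10^5 m
   = 254.1 km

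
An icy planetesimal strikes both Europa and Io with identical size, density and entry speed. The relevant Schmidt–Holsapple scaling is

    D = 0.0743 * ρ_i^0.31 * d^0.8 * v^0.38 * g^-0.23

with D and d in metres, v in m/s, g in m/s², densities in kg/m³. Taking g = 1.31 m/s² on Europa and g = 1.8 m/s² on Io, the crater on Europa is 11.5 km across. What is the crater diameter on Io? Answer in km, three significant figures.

All impactor-dependent factors cancel in the ratio, leaving D_Io/D_Europa = (g_Io/g_Europa)^-0.23.
(1.8/1.31)^-0.23 = 1.374^-0.23 = 0.9295
D_Io = 0.9295 × 11.5 km = 10.7 km

D ≈ 10.7 km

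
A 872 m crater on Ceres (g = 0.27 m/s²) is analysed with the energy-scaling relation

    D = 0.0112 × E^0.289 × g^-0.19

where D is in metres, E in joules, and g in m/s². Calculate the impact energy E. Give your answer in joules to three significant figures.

Rearranging: E = [D / (0.0112 · g^-0.19)]^(1/0.289).
g^-0.19 = 0.27^-0.19 = 1.282
D / (0.0112 × 1.282) = 872 / (0.01436) = 6.072 × 10^4
E = (6.072 × 10^4)^3.4602 = 3.559 × 10^16 J

E ≈ 3.56 × 10^16 J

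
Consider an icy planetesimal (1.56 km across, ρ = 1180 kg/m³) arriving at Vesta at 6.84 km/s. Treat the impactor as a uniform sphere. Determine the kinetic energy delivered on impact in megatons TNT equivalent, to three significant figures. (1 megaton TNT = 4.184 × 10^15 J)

E ≈ 13100 Mt TNT

d = 1560 m; v = 6840 m/s.
Mass m = (π/6) ρ d³ = (π/6) × 1180 × (1560)³ = 2.346 × 10^12 kg
E = ½ m v² = 0.5 × 2.346 × 10^12 × (6840)² = 5.488 × 10^19 J
   = 5.488 × 10^19 / 4.184×10^15 = 13117 Mt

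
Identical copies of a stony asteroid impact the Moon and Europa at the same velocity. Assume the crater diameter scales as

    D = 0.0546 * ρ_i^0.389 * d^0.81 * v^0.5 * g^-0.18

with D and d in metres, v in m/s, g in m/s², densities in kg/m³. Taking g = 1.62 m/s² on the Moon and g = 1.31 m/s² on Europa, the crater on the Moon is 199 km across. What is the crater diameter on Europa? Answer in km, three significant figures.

D ≈ 207 km

All impactor-dependent factors cancel in the ratio, leaving D_Europa/D_Moon = (g_Europa/g_Moon)^-0.18.
(1.31/1.62)^-0.18 = 0.8086^-0.18 = 1.039
D_Europa = 1.039 × 199 km = 207 km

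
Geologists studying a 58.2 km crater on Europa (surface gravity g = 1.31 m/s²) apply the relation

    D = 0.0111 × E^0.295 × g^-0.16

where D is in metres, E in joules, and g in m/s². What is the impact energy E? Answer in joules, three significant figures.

Rearranging: E = [D / (0.0111 · g^-0.16)]^(1/0.295).
D = 58200 m.
g^-0.16 = 1.31^-0.16 = 0.9577
D / (0.0111 × 0.9577) = 58200 / (0.01063) = 5.475 × 10^6
E = (5.475 × 10^6)^3.3898 = 6.947 × 10^22 J

E ≈ 6.95 × 10^22 J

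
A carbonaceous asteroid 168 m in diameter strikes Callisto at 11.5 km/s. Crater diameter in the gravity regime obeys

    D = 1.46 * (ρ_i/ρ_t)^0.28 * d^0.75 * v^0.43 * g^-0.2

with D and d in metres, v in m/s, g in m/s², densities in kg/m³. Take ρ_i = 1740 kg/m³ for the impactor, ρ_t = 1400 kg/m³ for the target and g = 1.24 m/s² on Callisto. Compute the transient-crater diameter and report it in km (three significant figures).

D ≈ 3.87 km

In SI units: v = 11500 m/s.
(ρ_i/ρ_t)^0.28 = (1740/1400)^0.28 = 1.063
d^0.75 = 168^0.75 = 46.66
v^0.43 = 11500^0.43 = 55.73
g^-0.2 = 1.24^-0.2 = 0.9579
D = 1.46 × 1.063 × 46.66 × 55.73 × 0.9579 = 3866 m
   = 3.866 km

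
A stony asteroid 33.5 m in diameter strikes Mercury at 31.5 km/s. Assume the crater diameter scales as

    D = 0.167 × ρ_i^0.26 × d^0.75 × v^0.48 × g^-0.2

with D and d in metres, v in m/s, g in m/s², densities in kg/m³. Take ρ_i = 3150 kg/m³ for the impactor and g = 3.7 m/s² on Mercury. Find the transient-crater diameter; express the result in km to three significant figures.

D ≈ 2.10 km

In SI units: v = 31500 m/s.
ρ_i^0.26 = 3150^0.26 = 8.120
d^0.75 = 33.5^0.75 = 13.92
v^0.48 = 31500^0.48 = 144.3
g^-0.2 = 3.7^-0.2 = 0.7698
D = 0.167 × 8.120 × 13.92 × 144.3 × 0.7698 = 2097 m
   = 2.097 km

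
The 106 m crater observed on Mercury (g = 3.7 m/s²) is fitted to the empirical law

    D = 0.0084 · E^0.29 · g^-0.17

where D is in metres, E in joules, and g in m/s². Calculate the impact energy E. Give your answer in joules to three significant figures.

E ≈ 2.98 × 10^14 J

Rearranging: E = [D / (0.0084 · g^-0.17)]^(1/0.29).
g^-0.17 = 3.7^-0.17 = 0.8006
D / (0.0084 × 0.8006) = 106 / (6.725 × 10^-3) = 1.576 × 10^4
E = (1.576 × 10^4)^3.4483 = 2.981 × 10^14 J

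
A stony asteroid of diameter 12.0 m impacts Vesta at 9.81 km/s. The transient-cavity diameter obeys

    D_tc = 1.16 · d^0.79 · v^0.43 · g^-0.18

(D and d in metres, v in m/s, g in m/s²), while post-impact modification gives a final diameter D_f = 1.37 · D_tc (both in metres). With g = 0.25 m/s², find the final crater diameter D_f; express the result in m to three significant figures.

v = 9810 m/s.
d^0.79 = 12^0.79 = 7.121
v^0.43 = 9810^0.43 = 52.05
g^-0.18 = 0.25^-0.18 = 1.283
D_tc = 1.16 × 7.121 × 52.05 × 1.283 = 551.6 m
D_f = 1.37 × 551.6 = 755.7 m

D_f ≈ 756 m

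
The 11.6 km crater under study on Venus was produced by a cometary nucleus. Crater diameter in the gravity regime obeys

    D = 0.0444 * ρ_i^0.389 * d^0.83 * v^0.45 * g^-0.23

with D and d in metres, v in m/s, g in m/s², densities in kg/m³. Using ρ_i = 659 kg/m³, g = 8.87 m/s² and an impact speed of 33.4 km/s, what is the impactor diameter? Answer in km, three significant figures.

Rearranging for d: d = [D / (0.0444 · 659^0.389 · 33400^0.45 · 8.87^-0.23)]^(1/0.83).
D = 11600 m.
659^0.389 = 12.49
33400^0.45 = 108.6
8.87^-0.23 = 0.6053
Denominator = 0.0444 × 12.49 × 108.6 × 0.6053 = 36.45
D / 36.45 = 11600 / 36.45 = 318.2
d = 318.2^(1/0.83) = 318.2^1.2048 = 1036 m

d ≈ 1.04 km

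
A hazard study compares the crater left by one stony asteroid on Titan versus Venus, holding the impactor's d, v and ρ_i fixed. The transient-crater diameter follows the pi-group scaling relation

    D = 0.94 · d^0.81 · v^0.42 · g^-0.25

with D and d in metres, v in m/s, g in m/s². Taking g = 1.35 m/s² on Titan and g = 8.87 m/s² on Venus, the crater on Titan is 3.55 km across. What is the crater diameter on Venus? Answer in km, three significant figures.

D ≈ 2.22 km

All impactor-dependent factors cancel in the ratio, leaving D_Venus/D_Titan = (g_Venus/g_Titan)^-0.25.
(8.87/1.35)^-0.25 = 6.570^-0.25 = 0.6246
D_Venus = 0.6246 × 3.55 km = 2.22 km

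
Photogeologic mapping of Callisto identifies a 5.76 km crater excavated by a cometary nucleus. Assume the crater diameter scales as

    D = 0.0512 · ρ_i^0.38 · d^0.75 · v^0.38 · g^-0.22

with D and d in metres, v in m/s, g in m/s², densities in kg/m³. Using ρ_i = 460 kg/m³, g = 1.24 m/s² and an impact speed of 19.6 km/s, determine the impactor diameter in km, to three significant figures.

d ≈ 1.73 km

Rearranging for d: d = [D / (0.0512 · 460^0.38 · 19600^0.38 · 1.24^-0.22)]^(1/0.75).
D = 5760 m.
460^0.38 = 10.28
19600^0.38 = 42.76
1.24^-0.22 = 0.9538
Denominator = 0.0512 × 10.28 × 42.76 × 0.9538 = 21.47
D / 21.47 = 5760 / 21.47 = 268.3
d = 268.3^(1/0.75) = 268.3^1.3333 = 1730 m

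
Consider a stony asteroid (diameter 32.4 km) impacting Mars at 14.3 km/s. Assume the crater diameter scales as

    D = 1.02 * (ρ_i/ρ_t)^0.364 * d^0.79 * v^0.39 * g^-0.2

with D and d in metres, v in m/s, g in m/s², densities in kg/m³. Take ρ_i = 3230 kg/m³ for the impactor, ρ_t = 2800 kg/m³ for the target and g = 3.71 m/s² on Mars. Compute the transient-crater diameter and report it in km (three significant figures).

D ≈ 126 km

In SI units: d = 32400 m, v = 14300 m/s.
(ρ_i/ρ_t)^0.364 = (3230/2800)^0.364 = 1.053
d^0.79 = 32400^0.79 = 3659
v^0.39 = 14300^0.39 = 41.74
g^-0.2 = 3.71^-0.2 = 0.7694
D = 1.02 × 1.053 × 3659 × 41.74 × 0.7694 = 1.262 × 10^5 m
   = 126.2 km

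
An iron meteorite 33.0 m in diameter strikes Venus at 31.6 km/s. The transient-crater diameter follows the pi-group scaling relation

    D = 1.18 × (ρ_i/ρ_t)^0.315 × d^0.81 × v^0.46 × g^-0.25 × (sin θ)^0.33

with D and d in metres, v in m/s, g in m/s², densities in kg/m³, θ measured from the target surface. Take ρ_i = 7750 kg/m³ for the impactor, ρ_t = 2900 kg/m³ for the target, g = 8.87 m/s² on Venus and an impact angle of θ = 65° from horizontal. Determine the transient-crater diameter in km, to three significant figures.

In SI units: v = 31600 m/s.
(ρ_i/ρ_t)^0.315 = (7750/2900)^0.315 = 1.363
d^0.81 = 33^0.81 = 16.98
v^0.46 = 31600^0.46 = 117.5
g^-0.25 = 8.87^-0.25 = 0.5795
(sin 65°)^0.33 = 0.9063^0.33 = 0.9681
D = 1.18 × 1.363 × 16.98 × 117.5 × 0.5795 × 0.9681 = 1800 m
   = 1.800 km

D ≈ 1.80 km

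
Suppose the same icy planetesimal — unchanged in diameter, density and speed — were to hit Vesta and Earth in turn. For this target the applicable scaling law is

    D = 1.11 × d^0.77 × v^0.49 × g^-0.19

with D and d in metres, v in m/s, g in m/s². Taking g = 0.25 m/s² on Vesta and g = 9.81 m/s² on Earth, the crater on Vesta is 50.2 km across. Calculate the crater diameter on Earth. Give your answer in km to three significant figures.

All impactor-dependent factors cancel in the ratio, leaving D_Earth/D_Vesta = (g_Earth/g_Vesta)^-0.19.
(9.81/0.25)^-0.19 = 39.24^-0.19 = 0.4980
D_Earth = 0.4980 × 50.2 km = 25.0 km

D ≈ 25.0 km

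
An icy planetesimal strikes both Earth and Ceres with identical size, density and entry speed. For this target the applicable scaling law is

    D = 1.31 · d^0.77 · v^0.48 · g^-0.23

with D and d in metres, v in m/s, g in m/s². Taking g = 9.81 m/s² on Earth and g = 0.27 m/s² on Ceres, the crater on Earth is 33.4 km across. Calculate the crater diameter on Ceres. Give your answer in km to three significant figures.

All impactor-dependent factors cancel in the ratio, leaving D_Ceres/D_Earth = (g_Ceres/g_Earth)^-0.23.
(0.27/9.81)^-0.23 = 0.02752^-0.23 = 2.285
D_Ceres = 2.285 × 33.4 km = 76.3 km

D ≈ 76.3 km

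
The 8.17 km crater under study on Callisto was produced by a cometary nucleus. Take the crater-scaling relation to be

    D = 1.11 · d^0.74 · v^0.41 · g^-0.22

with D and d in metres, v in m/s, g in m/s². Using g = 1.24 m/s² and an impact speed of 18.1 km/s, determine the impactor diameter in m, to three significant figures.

Rearranging for d: d = [D / (1.11 · 18100^0.41 · 1.24^-0.22)]^(1/0.74).
D = 8170 m.
18100^0.41 = 55.67
1.24^-0.22 = 0.9538
Denominator = 1.11 × 55.67 × 0.9538 = 58.94
D / 58.94 = 8170 / 58.94 = 138.6
d = 138.6^(1/0.74) = 138.6^1.3514 = 784.1 m

d ≈ 784 m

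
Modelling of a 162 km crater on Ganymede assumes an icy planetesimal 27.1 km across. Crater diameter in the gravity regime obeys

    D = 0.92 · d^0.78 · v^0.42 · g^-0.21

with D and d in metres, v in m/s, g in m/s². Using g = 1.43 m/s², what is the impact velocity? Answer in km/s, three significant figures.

Rearranging for v: v = [D / (0.92 · 27100^0.78 · 1.43^-0.21)]^(1/0.42).
D = 162000 m.
27100^0.78 = 2869
1.43^-0.21 = 0.9276
Denominator = 0.92 × 2869 × 0.9276 = 2448
D / 2448 = 162000 / 2448 = 66.18
v = 66.18^(1/0.42) = 66.18^2.381 = 21635 m/s

v ≈ 21.6 km/s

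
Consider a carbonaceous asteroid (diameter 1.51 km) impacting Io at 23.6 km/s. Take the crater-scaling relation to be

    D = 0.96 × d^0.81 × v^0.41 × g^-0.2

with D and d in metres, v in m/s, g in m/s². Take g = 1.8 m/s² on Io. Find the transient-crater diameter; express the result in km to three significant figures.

In SI units: d = 1510 m, v = 23600 m/s.
d^0.81 = 1510^0.81 = 375.8
v^0.41 = 23600^0.41 = 62.07
g^-0.2 = 1.8^-0.2 = 0.8891
D = 0.96 × 375.8 × 62.07 × 0.8891 = 19910 m
   = 19.91 km

D ≈ 19.9 km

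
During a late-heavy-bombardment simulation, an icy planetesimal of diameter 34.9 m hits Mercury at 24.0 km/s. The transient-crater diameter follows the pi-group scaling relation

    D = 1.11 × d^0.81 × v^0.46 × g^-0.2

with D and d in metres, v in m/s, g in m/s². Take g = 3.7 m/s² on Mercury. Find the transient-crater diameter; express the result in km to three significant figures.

D ≈ 1.57 km

In SI units: v = 24000 m/s.
d^0.81 = 34.9^0.81 = 17.77
v^0.46 = 24000^0.46 = 103.5
g^-0.2 = 3.7^-0.2 = 0.7698
D = 1.11 × 17.77 × 103.5 × 0.7698 = 1572 m
   = 1.572 km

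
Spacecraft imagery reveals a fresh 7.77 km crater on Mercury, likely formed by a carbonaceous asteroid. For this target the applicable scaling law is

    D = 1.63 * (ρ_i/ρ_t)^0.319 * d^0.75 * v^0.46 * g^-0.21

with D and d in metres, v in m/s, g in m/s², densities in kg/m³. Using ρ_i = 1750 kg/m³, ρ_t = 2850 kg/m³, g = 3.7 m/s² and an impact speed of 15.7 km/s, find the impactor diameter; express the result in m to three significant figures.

Rearranging for d: d = [D / (1.63 · (1750/2850)^0.319 · 15700^0.46 · 3.7^-0.21)]^(1/0.75).
D = 7770 m.
(1750/2850)^0.319 = 0.8559
15700^0.46 = 85.14
3.7^-0.21 = 0.7598
Denominator = 1.63 × 0.8559 × 85.14 × 0.7598 = 90.25
D / 90.25 = 7770 / 90.25 = 86.09
d = 86.09^(1/0.75) = 86.09^1.3333 = 380.1 m

d ≈ 380 m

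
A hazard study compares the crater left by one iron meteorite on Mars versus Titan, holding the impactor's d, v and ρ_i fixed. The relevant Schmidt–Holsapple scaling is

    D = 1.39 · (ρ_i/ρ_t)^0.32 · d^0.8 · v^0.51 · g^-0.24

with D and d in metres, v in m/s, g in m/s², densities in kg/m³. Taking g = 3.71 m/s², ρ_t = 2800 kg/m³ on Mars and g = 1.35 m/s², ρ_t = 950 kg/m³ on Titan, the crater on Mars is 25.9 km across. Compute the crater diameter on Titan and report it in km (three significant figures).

The impactor-only factors (d, v, ρ_i) cancel in the ratio, leaving D_Titan/D_Mars = (g_Titan/g_Mars)^-0.24 · (ρ_t,Mars/ρ_t,Titan)^0.32.
(1.35/3.71)^-0.24 = 0.3639^-0.24 = 1.275
(2800/950)^0.32 = 2.947^0.32 = 1.413
Ratio = 1.275 × 1.413 = 1.802
D_Titan = 1.802 × 25.9 km = 46.7 km

D ≈ 46.7 km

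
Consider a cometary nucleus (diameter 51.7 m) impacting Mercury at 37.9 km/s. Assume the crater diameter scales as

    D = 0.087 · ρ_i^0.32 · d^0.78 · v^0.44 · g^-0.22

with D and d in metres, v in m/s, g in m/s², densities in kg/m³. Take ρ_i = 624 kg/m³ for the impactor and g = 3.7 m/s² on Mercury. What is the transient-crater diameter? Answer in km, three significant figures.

D ≈ 1.15 km

In SI units: v = 37900 m/s.
ρ_i^0.32 = 624^0.32 = 7.843
d^0.78 = 51.7^0.78 = 21.70
v^0.44 = 37900^0.44 = 103.4
g^-0.22 = 3.7^-0.22 = 0.7499
D = 0.087 × 7.843 × 21.70 × 103.4 × 0.7499 = 1148 m
   = 1.148 km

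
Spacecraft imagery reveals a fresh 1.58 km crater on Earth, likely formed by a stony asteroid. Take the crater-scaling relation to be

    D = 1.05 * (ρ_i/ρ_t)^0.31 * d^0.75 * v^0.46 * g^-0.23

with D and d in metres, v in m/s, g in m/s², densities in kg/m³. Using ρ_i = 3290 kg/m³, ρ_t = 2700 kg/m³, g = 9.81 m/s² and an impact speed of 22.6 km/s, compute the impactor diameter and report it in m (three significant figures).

Rearranging for d: d = [D / (1.05 · (3290/2700)^0.31 · 22600^0.46 · 9.81^-0.23)]^(1/0.75).
D = 1580 m.
(3290/2700)^0.31 = 1.063
22600^0.46 = 100.7
9.81^-0.23 = 0.5914
Denominator = 1.05 × 1.063 × 100.7 × 0.5914 = 66.47
D / 66.47 = 1580 / 66.47 = 23.77
d = 23.77^(1/0.75) = 23.77^1.3333 = 68.34 m

d ≈ 68.3 m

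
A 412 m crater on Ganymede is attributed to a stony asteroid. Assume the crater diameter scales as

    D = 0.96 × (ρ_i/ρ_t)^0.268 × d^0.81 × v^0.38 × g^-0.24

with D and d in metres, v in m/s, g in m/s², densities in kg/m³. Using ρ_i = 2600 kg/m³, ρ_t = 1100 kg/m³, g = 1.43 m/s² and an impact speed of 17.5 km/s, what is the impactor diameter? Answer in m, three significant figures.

Rearranging for d: d = [D / (0.96 · (2600/1100)^0.268 · 17500^0.38 · 1.43^-0.24)]^(1/0.81).
(2600/1100)^0.268 = 1.259
17500^0.38 = 40.96
1.43^-0.24 = 0.9177
Denominator = 0.96 × 1.259 × 40.96 × 0.9177 = 45.43
D / 45.43 = 412 / 45.43 = 9.069
d = 9.069^(1/0.81) = 9.069^1.2346 = 15.21 m

d ≈ 15.2 m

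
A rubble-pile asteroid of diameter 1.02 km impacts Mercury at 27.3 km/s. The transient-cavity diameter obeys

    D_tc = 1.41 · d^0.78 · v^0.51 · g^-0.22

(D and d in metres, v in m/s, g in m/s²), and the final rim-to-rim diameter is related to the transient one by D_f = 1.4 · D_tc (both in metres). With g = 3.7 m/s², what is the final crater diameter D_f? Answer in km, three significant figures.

D_f ≈ 60.2 km

In SI: d = 1020 m, v = 27300 m/s.
d^0.78 = 1020^0.78 = 222.2
v^0.51 = 27300^0.51 = 183.0
g^-0.22 = 3.7^-0.22 = 0.7499
D_tc = 1.41 × 222.2 × 183.0 × 0.7499 = 42990 m
D_f = 1.4 × 42990 = 60186 m
     = 60.19 km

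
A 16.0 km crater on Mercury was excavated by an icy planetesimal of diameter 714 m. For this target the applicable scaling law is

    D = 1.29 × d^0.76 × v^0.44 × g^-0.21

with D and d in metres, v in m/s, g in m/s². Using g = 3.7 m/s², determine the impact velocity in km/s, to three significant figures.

Rearranging for v: v = [D / (1.29 · 714^0.76 · 3.7^-0.21)]^(1/0.44).
D = 16000 m.
714^0.76 = 147.5
3.7^-0.21 = 0.7598
Denominator = 1.29 × 147.5 × 0.7598 = 144.6
D / 144.6 = 16000 / 144.6 = 110.7
v = 110.7^(1/0.44) = 110.7^2.2727 = 44232 m/s

v ≈ 44.2 km/s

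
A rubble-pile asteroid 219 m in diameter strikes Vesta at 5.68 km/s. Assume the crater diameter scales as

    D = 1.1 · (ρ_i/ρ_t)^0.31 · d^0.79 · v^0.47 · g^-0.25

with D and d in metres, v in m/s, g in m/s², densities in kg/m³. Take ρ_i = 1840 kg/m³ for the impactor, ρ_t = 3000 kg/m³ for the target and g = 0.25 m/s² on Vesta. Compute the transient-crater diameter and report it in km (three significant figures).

D ≈ 5.49 km

In SI units: v = 5680 m/s.
(ρ_i/ρ_t)^0.31 = (1840/3000)^0.31 = 0.8594
d^0.79 = 219^0.79 = 70.62
v^0.47 = 5680^0.47 = 58.15
g^-0.25 = 0.25^-0.25 = 1.414
D = 1.1 × 0.8594 × 70.62 × 58.15 × 1.414 = 5489 m
   = 5.489 km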